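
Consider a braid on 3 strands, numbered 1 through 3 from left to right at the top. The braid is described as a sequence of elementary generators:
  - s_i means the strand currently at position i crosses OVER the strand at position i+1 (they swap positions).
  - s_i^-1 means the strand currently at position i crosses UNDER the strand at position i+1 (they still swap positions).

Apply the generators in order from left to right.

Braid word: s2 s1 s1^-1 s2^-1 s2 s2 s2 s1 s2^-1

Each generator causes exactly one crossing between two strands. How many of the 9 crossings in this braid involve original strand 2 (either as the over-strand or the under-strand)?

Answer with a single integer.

Gen 1: crossing 2x3. Involves strand 2? yes. Count so far: 1
Gen 2: crossing 1x3. Involves strand 2? no. Count so far: 1
Gen 3: crossing 3x1. Involves strand 2? no. Count so far: 1
Gen 4: crossing 3x2. Involves strand 2? yes. Count so far: 2
Gen 5: crossing 2x3. Involves strand 2? yes. Count so far: 3
Gen 6: crossing 3x2. Involves strand 2? yes. Count so far: 4
Gen 7: crossing 2x3. Involves strand 2? yes. Count so far: 5
Gen 8: crossing 1x3. Involves strand 2? no. Count so far: 5
Gen 9: crossing 1x2. Involves strand 2? yes. Count so far: 6

Answer: 6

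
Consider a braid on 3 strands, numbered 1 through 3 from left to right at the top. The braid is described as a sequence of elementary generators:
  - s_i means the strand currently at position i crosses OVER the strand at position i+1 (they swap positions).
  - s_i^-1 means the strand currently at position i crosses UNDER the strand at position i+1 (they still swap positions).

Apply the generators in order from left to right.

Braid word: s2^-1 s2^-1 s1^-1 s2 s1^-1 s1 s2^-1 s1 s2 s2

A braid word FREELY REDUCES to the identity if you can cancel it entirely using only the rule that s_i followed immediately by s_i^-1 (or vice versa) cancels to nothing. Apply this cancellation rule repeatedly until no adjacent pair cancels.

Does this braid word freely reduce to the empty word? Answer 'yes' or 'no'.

Answer: yes

Derivation:
Gen 1 (s2^-1): push. Stack: [s2^-1]
Gen 2 (s2^-1): push. Stack: [s2^-1 s2^-1]
Gen 3 (s1^-1): push. Stack: [s2^-1 s2^-1 s1^-1]
Gen 4 (s2): push. Stack: [s2^-1 s2^-1 s1^-1 s2]
Gen 5 (s1^-1): push. Stack: [s2^-1 s2^-1 s1^-1 s2 s1^-1]
Gen 6 (s1): cancels prior s1^-1. Stack: [s2^-1 s2^-1 s1^-1 s2]
Gen 7 (s2^-1): cancels prior s2. Stack: [s2^-1 s2^-1 s1^-1]
Gen 8 (s1): cancels prior s1^-1. Stack: [s2^-1 s2^-1]
Gen 9 (s2): cancels prior s2^-1. Stack: [s2^-1]
Gen 10 (s2): cancels prior s2^-1. Stack: []
Reduced word: (empty)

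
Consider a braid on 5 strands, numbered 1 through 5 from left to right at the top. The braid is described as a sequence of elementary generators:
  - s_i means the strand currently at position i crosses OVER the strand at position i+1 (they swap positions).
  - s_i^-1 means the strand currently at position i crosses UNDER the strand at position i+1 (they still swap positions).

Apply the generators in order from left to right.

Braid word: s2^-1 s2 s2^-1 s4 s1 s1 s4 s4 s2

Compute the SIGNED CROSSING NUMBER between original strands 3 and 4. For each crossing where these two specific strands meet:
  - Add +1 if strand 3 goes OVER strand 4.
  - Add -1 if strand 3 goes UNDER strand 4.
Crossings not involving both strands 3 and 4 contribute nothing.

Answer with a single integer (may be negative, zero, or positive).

Gen 1: crossing 2x3. Both 3&4? no. Sum: 0
Gen 2: crossing 3x2. Both 3&4? no. Sum: 0
Gen 3: crossing 2x3. Both 3&4? no. Sum: 0
Gen 4: crossing 4x5. Both 3&4? no. Sum: 0
Gen 5: crossing 1x3. Both 3&4? no. Sum: 0
Gen 6: crossing 3x1. Both 3&4? no. Sum: 0
Gen 7: crossing 5x4. Both 3&4? no. Sum: 0
Gen 8: crossing 4x5. Both 3&4? no. Sum: 0
Gen 9: crossing 3x2. Both 3&4? no. Sum: 0

Answer: 0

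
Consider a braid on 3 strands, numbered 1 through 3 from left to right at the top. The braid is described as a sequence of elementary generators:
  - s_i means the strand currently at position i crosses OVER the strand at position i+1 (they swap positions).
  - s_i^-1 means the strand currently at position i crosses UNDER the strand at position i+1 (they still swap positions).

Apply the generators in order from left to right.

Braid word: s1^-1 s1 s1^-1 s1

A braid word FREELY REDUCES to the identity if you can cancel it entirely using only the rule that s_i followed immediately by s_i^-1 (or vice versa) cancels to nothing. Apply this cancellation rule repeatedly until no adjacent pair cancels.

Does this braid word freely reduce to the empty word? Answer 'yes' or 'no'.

Answer: yes

Derivation:
Gen 1 (s1^-1): push. Stack: [s1^-1]
Gen 2 (s1): cancels prior s1^-1. Stack: []
Gen 3 (s1^-1): push. Stack: [s1^-1]
Gen 4 (s1): cancels prior s1^-1. Stack: []
Reduced word: (empty)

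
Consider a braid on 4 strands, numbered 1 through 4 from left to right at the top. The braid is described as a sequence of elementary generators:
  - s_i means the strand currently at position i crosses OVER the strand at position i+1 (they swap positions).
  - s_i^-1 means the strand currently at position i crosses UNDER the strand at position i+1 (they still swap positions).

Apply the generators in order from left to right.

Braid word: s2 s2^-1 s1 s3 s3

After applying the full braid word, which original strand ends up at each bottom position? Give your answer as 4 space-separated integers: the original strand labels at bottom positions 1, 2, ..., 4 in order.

Gen 1 (s2): strand 2 crosses over strand 3. Perm now: [1 3 2 4]
Gen 2 (s2^-1): strand 3 crosses under strand 2. Perm now: [1 2 3 4]
Gen 3 (s1): strand 1 crosses over strand 2. Perm now: [2 1 3 4]
Gen 4 (s3): strand 3 crosses over strand 4. Perm now: [2 1 4 3]
Gen 5 (s3): strand 4 crosses over strand 3. Perm now: [2 1 3 4]

Answer: 2 1 3 4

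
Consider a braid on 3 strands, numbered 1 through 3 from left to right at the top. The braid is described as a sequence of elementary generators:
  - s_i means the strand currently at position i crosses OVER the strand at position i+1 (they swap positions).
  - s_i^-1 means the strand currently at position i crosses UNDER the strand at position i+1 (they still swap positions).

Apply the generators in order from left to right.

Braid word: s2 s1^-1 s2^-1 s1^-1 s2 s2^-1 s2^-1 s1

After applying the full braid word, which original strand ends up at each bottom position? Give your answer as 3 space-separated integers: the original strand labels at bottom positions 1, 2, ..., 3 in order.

Answer: 1 2 3

Derivation:
Gen 1 (s2): strand 2 crosses over strand 3. Perm now: [1 3 2]
Gen 2 (s1^-1): strand 1 crosses under strand 3. Perm now: [3 1 2]
Gen 3 (s2^-1): strand 1 crosses under strand 2. Perm now: [3 2 1]
Gen 4 (s1^-1): strand 3 crosses under strand 2. Perm now: [2 3 1]
Gen 5 (s2): strand 3 crosses over strand 1. Perm now: [2 1 3]
Gen 6 (s2^-1): strand 1 crosses under strand 3. Perm now: [2 3 1]
Gen 7 (s2^-1): strand 3 crosses under strand 1. Perm now: [2 1 3]
Gen 8 (s1): strand 2 crosses over strand 1. Perm now: [1 2 3]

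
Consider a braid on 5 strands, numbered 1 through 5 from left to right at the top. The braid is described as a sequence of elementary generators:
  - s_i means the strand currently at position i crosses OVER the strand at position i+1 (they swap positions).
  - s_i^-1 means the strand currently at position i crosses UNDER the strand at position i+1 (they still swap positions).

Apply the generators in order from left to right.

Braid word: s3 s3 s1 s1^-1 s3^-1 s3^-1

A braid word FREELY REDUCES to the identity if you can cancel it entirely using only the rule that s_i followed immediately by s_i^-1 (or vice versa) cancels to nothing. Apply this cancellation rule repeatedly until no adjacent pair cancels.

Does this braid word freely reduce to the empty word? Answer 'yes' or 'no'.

Gen 1 (s3): push. Stack: [s3]
Gen 2 (s3): push. Stack: [s3 s3]
Gen 3 (s1): push. Stack: [s3 s3 s1]
Gen 4 (s1^-1): cancels prior s1. Stack: [s3 s3]
Gen 5 (s3^-1): cancels prior s3. Stack: [s3]
Gen 6 (s3^-1): cancels prior s3. Stack: []
Reduced word: (empty)

Answer: yes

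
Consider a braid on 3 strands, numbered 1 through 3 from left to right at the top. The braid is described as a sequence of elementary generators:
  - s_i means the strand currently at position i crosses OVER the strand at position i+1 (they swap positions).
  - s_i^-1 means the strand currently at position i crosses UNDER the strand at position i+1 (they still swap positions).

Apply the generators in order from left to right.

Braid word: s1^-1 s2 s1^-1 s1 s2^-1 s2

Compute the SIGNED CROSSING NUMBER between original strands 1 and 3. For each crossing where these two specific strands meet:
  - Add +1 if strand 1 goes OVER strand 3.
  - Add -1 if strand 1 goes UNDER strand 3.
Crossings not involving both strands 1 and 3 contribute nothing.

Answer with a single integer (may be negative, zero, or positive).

Gen 1: crossing 1x2. Both 1&3? no. Sum: 0
Gen 2: 1 over 3. Both 1&3? yes. Contrib: +1. Sum: 1
Gen 3: crossing 2x3. Both 1&3? no. Sum: 1
Gen 4: crossing 3x2. Both 1&3? no. Sum: 1
Gen 5: 3 under 1. Both 1&3? yes. Contrib: +1. Sum: 2
Gen 6: 1 over 3. Both 1&3? yes. Contrib: +1. Sum: 3

Answer: 3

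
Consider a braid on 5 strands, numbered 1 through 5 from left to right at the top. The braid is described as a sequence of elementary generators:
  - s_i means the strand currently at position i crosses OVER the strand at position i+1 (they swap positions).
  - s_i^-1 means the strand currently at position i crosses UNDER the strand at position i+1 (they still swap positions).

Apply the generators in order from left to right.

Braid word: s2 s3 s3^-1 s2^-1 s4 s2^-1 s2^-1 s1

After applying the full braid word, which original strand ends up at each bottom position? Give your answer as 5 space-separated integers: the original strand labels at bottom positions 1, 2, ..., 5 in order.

Answer: 2 1 3 5 4

Derivation:
Gen 1 (s2): strand 2 crosses over strand 3. Perm now: [1 3 2 4 5]
Gen 2 (s3): strand 2 crosses over strand 4. Perm now: [1 3 4 2 5]
Gen 3 (s3^-1): strand 4 crosses under strand 2. Perm now: [1 3 2 4 5]
Gen 4 (s2^-1): strand 3 crosses under strand 2. Perm now: [1 2 3 4 5]
Gen 5 (s4): strand 4 crosses over strand 5. Perm now: [1 2 3 5 4]
Gen 6 (s2^-1): strand 2 crosses under strand 3. Perm now: [1 3 2 5 4]
Gen 7 (s2^-1): strand 3 crosses under strand 2. Perm now: [1 2 3 5 4]
Gen 8 (s1): strand 1 crosses over strand 2. Perm now: [2 1 3 5 4]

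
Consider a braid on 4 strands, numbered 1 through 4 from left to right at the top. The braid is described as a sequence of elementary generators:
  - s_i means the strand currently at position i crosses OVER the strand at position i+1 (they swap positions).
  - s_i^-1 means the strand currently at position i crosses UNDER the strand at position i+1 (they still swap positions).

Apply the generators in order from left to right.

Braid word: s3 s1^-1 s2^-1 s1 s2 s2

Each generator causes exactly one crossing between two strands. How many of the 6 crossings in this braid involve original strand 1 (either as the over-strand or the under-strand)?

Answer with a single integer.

Answer: 4

Derivation:
Gen 1: crossing 3x4. Involves strand 1? no. Count so far: 0
Gen 2: crossing 1x2. Involves strand 1? yes. Count so far: 1
Gen 3: crossing 1x4. Involves strand 1? yes. Count so far: 2
Gen 4: crossing 2x4. Involves strand 1? no. Count so far: 2
Gen 5: crossing 2x1. Involves strand 1? yes. Count so far: 3
Gen 6: crossing 1x2. Involves strand 1? yes. Count so far: 4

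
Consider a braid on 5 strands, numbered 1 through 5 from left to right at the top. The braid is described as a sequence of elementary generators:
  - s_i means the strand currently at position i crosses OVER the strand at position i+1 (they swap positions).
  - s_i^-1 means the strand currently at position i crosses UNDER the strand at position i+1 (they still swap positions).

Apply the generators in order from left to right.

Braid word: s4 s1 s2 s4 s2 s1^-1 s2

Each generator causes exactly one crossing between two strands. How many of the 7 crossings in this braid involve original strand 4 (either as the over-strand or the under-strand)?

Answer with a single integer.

Gen 1: crossing 4x5. Involves strand 4? yes. Count so far: 1
Gen 2: crossing 1x2. Involves strand 4? no. Count so far: 1
Gen 3: crossing 1x3. Involves strand 4? no. Count so far: 1
Gen 4: crossing 5x4. Involves strand 4? yes. Count so far: 2
Gen 5: crossing 3x1. Involves strand 4? no. Count so far: 2
Gen 6: crossing 2x1. Involves strand 4? no. Count so far: 2
Gen 7: crossing 2x3. Involves strand 4? no. Count so far: 2

Answer: 2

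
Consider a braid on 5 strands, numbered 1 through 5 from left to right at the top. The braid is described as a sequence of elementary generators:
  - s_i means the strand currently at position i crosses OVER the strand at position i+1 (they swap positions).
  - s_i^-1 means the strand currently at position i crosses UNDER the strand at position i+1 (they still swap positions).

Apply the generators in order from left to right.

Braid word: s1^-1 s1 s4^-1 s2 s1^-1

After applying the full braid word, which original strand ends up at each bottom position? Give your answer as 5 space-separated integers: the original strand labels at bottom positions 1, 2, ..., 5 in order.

Gen 1 (s1^-1): strand 1 crosses under strand 2. Perm now: [2 1 3 4 5]
Gen 2 (s1): strand 2 crosses over strand 1. Perm now: [1 2 3 4 5]
Gen 3 (s4^-1): strand 4 crosses under strand 5. Perm now: [1 2 3 5 4]
Gen 4 (s2): strand 2 crosses over strand 3. Perm now: [1 3 2 5 4]
Gen 5 (s1^-1): strand 1 crosses under strand 3. Perm now: [3 1 2 5 4]

Answer: 3 1 2 5 4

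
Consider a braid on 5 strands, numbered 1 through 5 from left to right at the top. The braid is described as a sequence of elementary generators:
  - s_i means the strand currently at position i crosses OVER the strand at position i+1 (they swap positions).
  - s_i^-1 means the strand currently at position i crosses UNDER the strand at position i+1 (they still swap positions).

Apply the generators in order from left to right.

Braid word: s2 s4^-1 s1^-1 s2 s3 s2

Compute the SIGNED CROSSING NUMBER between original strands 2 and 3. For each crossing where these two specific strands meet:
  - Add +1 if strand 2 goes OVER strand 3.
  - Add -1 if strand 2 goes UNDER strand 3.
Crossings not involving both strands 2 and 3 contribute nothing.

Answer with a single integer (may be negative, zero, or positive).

Gen 1: 2 over 3. Both 2&3? yes. Contrib: +1. Sum: 1
Gen 2: crossing 4x5. Both 2&3? no. Sum: 1
Gen 3: crossing 1x3. Both 2&3? no. Sum: 1
Gen 4: crossing 1x2. Both 2&3? no. Sum: 1
Gen 5: crossing 1x5. Both 2&3? no. Sum: 1
Gen 6: crossing 2x5. Both 2&3? no. Sum: 1

Answer: 1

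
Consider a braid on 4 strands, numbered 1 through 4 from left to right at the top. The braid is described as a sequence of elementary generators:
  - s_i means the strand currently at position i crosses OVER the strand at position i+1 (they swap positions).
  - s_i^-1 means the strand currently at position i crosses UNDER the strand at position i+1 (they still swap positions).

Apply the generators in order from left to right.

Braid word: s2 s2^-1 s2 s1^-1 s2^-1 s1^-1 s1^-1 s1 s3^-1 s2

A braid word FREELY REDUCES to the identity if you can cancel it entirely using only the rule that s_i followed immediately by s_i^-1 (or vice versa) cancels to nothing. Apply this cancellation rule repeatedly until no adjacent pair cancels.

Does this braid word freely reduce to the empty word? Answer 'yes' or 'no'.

Answer: no

Derivation:
Gen 1 (s2): push. Stack: [s2]
Gen 2 (s2^-1): cancels prior s2. Stack: []
Gen 3 (s2): push. Stack: [s2]
Gen 4 (s1^-1): push. Stack: [s2 s1^-1]
Gen 5 (s2^-1): push. Stack: [s2 s1^-1 s2^-1]
Gen 6 (s1^-1): push. Stack: [s2 s1^-1 s2^-1 s1^-1]
Gen 7 (s1^-1): push. Stack: [s2 s1^-1 s2^-1 s1^-1 s1^-1]
Gen 8 (s1): cancels prior s1^-1. Stack: [s2 s1^-1 s2^-1 s1^-1]
Gen 9 (s3^-1): push. Stack: [s2 s1^-1 s2^-1 s1^-1 s3^-1]
Gen 10 (s2): push. Stack: [s2 s1^-1 s2^-1 s1^-1 s3^-1 s2]
Reduced word: s2 s1^-1 s2^-1 s1^-1 s3^-1 s2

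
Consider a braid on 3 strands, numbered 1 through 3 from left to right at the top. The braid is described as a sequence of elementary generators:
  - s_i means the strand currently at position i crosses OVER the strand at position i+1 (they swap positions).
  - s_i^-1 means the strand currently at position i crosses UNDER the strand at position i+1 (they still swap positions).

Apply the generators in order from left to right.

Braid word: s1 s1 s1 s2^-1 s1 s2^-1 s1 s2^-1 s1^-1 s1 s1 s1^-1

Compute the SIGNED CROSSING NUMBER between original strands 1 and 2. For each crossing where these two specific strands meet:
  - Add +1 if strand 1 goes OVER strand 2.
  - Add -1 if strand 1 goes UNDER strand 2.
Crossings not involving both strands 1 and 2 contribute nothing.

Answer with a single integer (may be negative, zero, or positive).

Answer: 2

Derivation:
Gen 1: 1 over 2. Both 1&2? yes. Contrib: +1. Sum: 1
Gen 2: 2 over 1. Both 1&2? yes. Contrib: -1. Sum: 0
Gen 3: 1 over 2. Both 1&2? yes. Contrib: +1. Sum: 1
Gen 4: crossing 1x3. Both 1&2? no. Sum: 1
Gen 5: crossing 2x3. Both 1&2? no. Sum: 1
Gen 6: 2 under 1. Both 1&2? yes. Contrib: +1. Sum: 2
Gen 7: crossing 3x1. Both 1&2? no. Sum: 2
Gen 8: crossing 3x2. Both 1&2? no. Sum: 2
Gen 9: 1 under 2. Both 1&2? yes. Contrib: -1. Sum: 1
Gen 10: 2 over 1. Both 1&2? yes. Contrib: -1. Sum: 0
Gen 11: 1 over 2. Both 1&2? yes. Contrib: +1. Sum: 1
Gen 12: 2 under 1. Both 1&2? yes. Contrib: +1. Sum: 2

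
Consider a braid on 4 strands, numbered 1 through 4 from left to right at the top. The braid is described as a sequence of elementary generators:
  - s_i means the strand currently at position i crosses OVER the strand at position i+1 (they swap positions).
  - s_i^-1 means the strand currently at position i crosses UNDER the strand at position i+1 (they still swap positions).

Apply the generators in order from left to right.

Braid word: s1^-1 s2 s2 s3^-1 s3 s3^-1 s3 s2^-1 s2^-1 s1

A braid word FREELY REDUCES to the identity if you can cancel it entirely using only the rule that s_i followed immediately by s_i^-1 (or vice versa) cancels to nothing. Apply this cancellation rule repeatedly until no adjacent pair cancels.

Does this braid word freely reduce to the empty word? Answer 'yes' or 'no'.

Answer: yes

Derivation:
Gen 1 (s1^-1): push. Stack: [s1^-1]
Gen 2 (s2): push. Stack: [s1^-1 s2]
Gen 3 (s2): push. Stack: [s1^-1 s2 s2]
Gen 4 (s3^-1): push. Stack: [s1^-1 s2 s2 s3^-1]
Gen 5 (s3): cancels prior s3^-1. Stack: [s1^-1 s2 s2]
Gen 6 (s3^-1): push. Stack: [s1^-1 s2 s2 s3^-1]
Gen 7 (s3): cancels prior s3^-1. Stack: [s1^-1 s2 s2]
Gen 8 (s2^-1): cancels prior s2. Stack: [s1^-1 s2]
Gen 9 (s2^-1): cancels prior s2. Stack: [s1^-1]
Gen 10 (s1): cancels prior s1^-1. Stack: []
Reduced word: (empty)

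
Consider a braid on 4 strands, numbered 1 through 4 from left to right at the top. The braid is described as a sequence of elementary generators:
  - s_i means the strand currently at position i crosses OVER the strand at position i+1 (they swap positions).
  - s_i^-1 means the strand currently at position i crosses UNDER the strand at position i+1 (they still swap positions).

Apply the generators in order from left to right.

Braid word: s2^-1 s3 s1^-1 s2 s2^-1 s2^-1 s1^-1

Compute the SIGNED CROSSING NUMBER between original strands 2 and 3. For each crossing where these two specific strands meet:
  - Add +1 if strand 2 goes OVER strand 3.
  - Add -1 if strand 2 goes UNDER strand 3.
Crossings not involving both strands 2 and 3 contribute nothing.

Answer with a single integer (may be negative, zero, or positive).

Answer: -1

Derivation:
Gen 1: 2 under 3. Both 2&3? yes. Contrib: -1. Sum: -1
Gen 2: crossing 2x4. Both 2&3? no. Sum: -1
Gen 3: crossing 1x3. Both 2&3? no. Sum: -1
Gen 4: crossing 1x4. Both 2&3? no. Sum: -1
Gen 5: crossing 4x1. Both 2&3? no. Sum: -1
Gen 6: crossing 1x4. Both 2&3? no. Sum: -1
Gen 7: crossing 3x4. Both 2&3? no. Sum: -1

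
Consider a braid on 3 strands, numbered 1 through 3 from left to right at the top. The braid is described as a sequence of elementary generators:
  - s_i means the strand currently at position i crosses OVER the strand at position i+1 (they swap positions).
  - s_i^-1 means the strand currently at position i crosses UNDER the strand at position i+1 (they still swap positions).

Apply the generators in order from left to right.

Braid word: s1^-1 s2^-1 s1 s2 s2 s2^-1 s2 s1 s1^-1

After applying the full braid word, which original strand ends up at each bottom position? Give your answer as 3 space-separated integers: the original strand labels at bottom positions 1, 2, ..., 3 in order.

Gen 1 (s1^-1): strand 1 crosses under strand 2. Perm now: [2 1 3]
Gen 2 (s2^-1): strand 1 crosses under strand 3. Perm now: [2 3 1]
Gen 3 (s1): strand 2 crosses over strand 3. Perm now: [3 2 1]
Gen 4 (s2): strand 2 crosses over strand 1. Perm now: [3 1 2]
Gen 5 (s2): strand 1 crosses over strand 2. Perm now: [3 2 1]
Gen 6 (s2^-1): strand 2 crosses under strand 1. Perm now: [3 1 2]
Gen 7 (s2): strand 1 crosses over strand 2. Perm now: [3 2 1]
Gen 8 (s1): strand 3 crosses over strand 2. Perm now: [2 3 1]
Gen 9 (s1^-1): strand 2 crosses under strand 3. Perm now: [3 2 1]

Answer: 3 2 1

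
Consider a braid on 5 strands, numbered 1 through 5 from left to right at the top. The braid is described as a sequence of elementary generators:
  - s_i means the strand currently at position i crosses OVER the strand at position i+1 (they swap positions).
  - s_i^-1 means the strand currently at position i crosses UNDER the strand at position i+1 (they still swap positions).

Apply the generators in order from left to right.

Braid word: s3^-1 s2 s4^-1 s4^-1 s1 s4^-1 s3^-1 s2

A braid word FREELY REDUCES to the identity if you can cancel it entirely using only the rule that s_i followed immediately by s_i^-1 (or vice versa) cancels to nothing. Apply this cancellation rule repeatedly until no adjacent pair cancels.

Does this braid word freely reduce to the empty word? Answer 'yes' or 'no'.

Gen 1 (s3^-1): push. Stack: [s3^-1]
Gen 2 (s2): push. Stack: [s3^-1 s2]
Gen 3 (s4^-1): push. Stack: [s3^-1 s2 s4^-1]
Gen 4 (s4^-1): push. Stack: [s3^-1 s2 s4^-1 s4^-1]
Gen 5 (s1): push. Stack: [s3^-1 s2 s4^-1 s4^-1 s1]
Gen 6 (s4^-1): push. Stack: [s3^-1 s2 s4^-1 s4^-1 s1 s4^-1]
Gen 7 (s3^-1): push. Stack: [s3^-1 s2 s4^-1 s4^-1 s1 s4^-1 s3^-1]
Gen 8 (s2): push. Stack: [s3^-1 s2 s4^-1 s4^-1 s1 s4^-1 s3^-1 s2]
Reduced word: s3^-1 s2 s4^-1 s4^-1 s1 s4^-1 s3^-1 s2

Answer: no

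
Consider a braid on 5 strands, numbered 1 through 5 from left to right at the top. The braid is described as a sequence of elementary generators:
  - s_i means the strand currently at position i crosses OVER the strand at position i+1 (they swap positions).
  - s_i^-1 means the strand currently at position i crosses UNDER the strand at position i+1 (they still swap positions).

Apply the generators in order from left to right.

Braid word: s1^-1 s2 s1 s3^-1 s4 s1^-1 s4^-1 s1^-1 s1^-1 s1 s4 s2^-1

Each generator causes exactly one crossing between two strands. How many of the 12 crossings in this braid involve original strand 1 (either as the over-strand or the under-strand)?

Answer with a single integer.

Gen 1: crossing 1x2. Involves strand 1? yes. Count so far: 1
Gen 2: crossing 1x3. Involves strand 1? yes. Count so far: 2
Gen 3: crossing 2x3. Involves strand 1? no. Count so far: 2
Gen 4: crossing 1x4. Involves strand 1? yes. Count so far: 3
Gen 5: crossing 1x5. Involves strand 1? yes. Count so far: 4
Gen 6: crossing 3x2. Involves strand 1? no. Count so far: 4
Gen 7: crossing 5x1. Involves strand 1? yes. Count so far: 5
Gen 8: crossing 2x3. Involves strand 1? no. Count so far: 5
Gen 9: crossing 3x2. Involves strand 1? no. Count so far: 5
Gen 10: crossing 2x3. Involves strand 1? no. Count so far: 5
Gen 11: crossing 1x5. Involves strand 1? yes. Count so far: 6
Gen 12: crossing 2x4. Involves strand 1? no. Count so far: 6

Answer: 6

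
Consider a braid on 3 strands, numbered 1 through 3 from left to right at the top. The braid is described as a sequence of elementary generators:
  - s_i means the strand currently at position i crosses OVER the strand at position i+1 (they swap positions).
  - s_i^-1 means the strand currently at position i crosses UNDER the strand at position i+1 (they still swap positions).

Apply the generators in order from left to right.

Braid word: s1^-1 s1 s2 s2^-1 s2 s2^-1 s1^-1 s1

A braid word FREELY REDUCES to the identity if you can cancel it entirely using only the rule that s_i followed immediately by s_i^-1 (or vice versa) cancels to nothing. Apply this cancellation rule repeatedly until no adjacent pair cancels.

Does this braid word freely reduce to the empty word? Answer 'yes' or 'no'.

Gen 1 (s1^-1): push. Stack: [s1^-1]
Gen 2 (s1): cancels prior s1^-1. Stack: []
Gen 3 (s2): push. Stack: [s2]
Gen 4 (s2^-1): cancels prior s2. Stack: []
Gen 5 (s2): push. Stack: [s2]
Gen 6 (s2^-1): cancels prior s2. Stack: []
Gen 7 (s1^-1): push. Stack: [s1^-1]
Gen 8 (s1): cancels prior s1^-1. Stack: []
Reduced word: (empty)

Answer: yes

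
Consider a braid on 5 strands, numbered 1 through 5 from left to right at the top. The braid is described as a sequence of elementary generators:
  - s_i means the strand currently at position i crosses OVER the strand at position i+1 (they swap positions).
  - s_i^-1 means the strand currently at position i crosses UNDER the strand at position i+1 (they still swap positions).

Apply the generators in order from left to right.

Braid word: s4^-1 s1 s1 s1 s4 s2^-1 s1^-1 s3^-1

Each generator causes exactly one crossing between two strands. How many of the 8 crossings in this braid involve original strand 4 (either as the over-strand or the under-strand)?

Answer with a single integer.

Answer: 3

Derivation:
Gen 1: crossing 4x5. Involves strand 4? yes. Count so far: 1
Gen 2: crossing 1x2. Involves strand 4? no. Count so far: 1
Gen 3: crossing 2x1. Involves strand 4? no. Count so far: 1
Gen 4: crossing 1x2. Involves strand 4? no. Count so far: 1
Gen 5: crossing 5x4. Involves strand 4? yes. Count so far: 2
Gen 6: crossing 1x3. Involves strand 4? no. Count so far: 2
Gen 7: crossing 2x3. Involves strand 4? no. Count so far: 2
Gen 8: crossing 1x4. Involves strand 4? yes. Count so far: 3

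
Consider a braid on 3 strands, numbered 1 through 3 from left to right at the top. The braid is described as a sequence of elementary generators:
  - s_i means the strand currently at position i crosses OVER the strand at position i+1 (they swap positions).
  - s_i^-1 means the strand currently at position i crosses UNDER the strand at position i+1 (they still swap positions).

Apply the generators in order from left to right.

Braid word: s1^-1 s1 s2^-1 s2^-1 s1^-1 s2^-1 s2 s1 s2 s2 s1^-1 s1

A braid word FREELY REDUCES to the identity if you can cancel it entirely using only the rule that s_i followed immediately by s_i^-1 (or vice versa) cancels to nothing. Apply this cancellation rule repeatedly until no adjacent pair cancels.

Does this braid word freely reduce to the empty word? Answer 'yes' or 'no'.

Gen 1 (s1^-1): push. Stack: [s1^-1]
Gen 2 (s1): cancels prior s1^-1. Stack: []
Gen 3 (s2^-1): push. Stack: [s2^-1]
Gen 4 (s2^-1): push. Stack: [s2^-1 s2^-1]
Gen 5 (s1^-1): push. Stack: [s2^-1 s2^-1 s1^-1]
Gen 6 (s2^-1): push. Stack: [s2^-1 s2^-1 s1^-1 s2^-1]
Gen 7 (s2): cancels prior s2^-1. Stack: [s2^-1 s2^-1 s1^-1]
Gen 8 (s1): cancels prior s1^-1. Stack: [s2^-1 s2^-1]
Gen 9 (s2): cancels prior s2^-1. Stack: [s2^-1]
Gen 10 (s2): cancels prior s2^-1. Stack: []
Gen 11 (s1^-1): push. Stack: [s1^-1]
Gen 12 (s1): cancels prior s1^-1. Stack: []
Reduced word: (empty)

Answer: yes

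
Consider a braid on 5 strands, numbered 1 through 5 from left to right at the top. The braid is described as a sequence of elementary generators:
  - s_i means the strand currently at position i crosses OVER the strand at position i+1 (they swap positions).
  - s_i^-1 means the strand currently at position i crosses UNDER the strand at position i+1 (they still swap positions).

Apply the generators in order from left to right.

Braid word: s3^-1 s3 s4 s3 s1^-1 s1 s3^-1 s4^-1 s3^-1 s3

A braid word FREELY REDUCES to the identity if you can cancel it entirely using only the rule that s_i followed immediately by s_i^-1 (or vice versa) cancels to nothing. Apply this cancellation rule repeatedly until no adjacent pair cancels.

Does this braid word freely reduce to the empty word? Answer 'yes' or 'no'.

Answer: yes

Derivation:
Gen 1 (s3^-1): push. Stack: [s3^-1]
Gen 2 (s3): cancels prior s3^-1. Stack: []
Gen 3 (s4): push. Stack: [s4]
Gen 4 (s3): push. Stack: [s4 s3]
Gen 5 (s1^-1): push. Stack: [s4 s3 s1^-1]
Gen 6 (s1): cancels prior s1^-1. Stack: [s4 s3]
Gen 7 (s3^-1): cancels prior s3. Stack: [s4]
Gen 8 (s4^-1): cancels prior s4. Stack: []
Gen 9 (s3^-1): push. Stack: [s3^-1]
Gen 10 (s3): cancels prior s3^-1. Stack: []
Reduced word: (empty)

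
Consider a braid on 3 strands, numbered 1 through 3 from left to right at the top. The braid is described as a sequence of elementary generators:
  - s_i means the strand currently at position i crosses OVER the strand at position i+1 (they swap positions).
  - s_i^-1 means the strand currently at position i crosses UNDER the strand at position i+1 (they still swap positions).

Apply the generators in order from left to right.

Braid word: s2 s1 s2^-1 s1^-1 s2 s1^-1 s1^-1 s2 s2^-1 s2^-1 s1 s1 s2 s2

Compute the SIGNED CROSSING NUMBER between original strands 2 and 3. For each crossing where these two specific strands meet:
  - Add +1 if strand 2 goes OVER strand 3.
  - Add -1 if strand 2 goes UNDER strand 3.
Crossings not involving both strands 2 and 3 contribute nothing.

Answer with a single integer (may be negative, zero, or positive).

Answer: 2

Derivation:
Gen 1: 2 over 3. Both 2&3? yes. Contrib: +1. Sum: 1
Gen 2: crossing 1x3. Both 2&3? no. Sum: 1
Gen 3: crossing 1x2. Both 2&3? no. Sum: 1
Gen 4: 3 under 2. Both 2&3? yes. Contrib: +1. Sum: 2
Gen 5: crossing 3x1. Both 2&3? no. Sum: 2
Gen 6: crossing 2x1. Both 2&3? no. Sum: 2
Gen 7: crossing 1x2. Both 2&3? no. Sum: 2
Gen 8: crossing 1x3. Both 2&3? no. Sum: 2
Gen 9: crossing 3x1. Both 2&3? no. Sum: 2
Gen 10: crossing 1x3. Both 2&3? no. Sum: 2
Gen 11: 2 over 3. Both 2&3? yes. Contrib: +1. Sum: 3
Gen 12: 3 over 2. Both 2&3? yes. Contrib: -1. Sum: 2
Gen 13: crossing 3x1. Both 2&3? no. Sum: 2
Gen 14: crossing 1x3. Both 2&3? no. Sum: 2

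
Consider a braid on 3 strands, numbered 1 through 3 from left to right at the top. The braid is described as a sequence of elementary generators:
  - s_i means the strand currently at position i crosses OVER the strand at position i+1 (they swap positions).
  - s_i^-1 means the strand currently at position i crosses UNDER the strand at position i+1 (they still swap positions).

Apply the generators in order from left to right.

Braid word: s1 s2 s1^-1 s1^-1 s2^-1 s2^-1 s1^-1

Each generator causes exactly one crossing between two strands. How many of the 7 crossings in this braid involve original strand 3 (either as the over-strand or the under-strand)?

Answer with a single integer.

Gen 1: crossing 1x2. Involves strand 3? no. Count so far: 0
Gen 2: crossing 1x3. Involves strand 3? yes. Count so far: 1
Gen 3: crossing 2x3. Involves strand 3? yes. Count so far: 2
Gen 4: crossing 3x2. Involves strand 3? yes. Count so far: 3
Gen 5: crossing 3x1. Involves strand 3? yes. Count so far: 4
Gen 6: crossing 1x3. Involves strand 3? yes. Count so far: 5
Gen 7: crossing 2x3. Involves strand 3? yes. Count so far: 6

Answer: 6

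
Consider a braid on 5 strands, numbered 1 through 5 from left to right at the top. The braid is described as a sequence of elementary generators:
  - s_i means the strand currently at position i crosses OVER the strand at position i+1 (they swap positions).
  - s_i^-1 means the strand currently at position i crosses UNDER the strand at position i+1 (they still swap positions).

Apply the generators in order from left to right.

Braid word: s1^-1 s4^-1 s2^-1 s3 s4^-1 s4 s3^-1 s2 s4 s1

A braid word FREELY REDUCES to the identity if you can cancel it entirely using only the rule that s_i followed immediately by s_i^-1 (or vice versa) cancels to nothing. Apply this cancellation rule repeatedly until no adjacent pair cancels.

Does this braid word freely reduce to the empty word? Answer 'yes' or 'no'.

Gen 1 (s1^-1): push. Stack: [s1^-1]
Gen 2 (s4^-1): push. Stack: [s1^-1 s4^-1]
Gen 3 (s2^-1): push. Stack: [s1^-1 s4^-1 s2^-1]
Gen 4 (s3): push. Stack: [s1^-1 s4^-1 s2^-1 s3]
Gen 5 (s4^-1): push. Stack: [s1^-1 s4^-1 s2^-1 s3 s4^-1]
Gen 6 (s4): cancels prior s4^-1. Stack: [s1^-1 s4^-1 s2^-1 s3]
Gen 7 (s3^-1): cancels prior s3. Stack: [s1^-1 s4^-1 s2^-1]
Gen 8 (s2): cancels prior s2^-1. Stack: [s1^-1 s4^-1]
Gen 9 (s4): cancels prior s4^-1. Stack: [s1^-1]
Gen 10 (s1): cancels prior s1^-1. Stack: []
Reduced word: (empty)

Answer: yes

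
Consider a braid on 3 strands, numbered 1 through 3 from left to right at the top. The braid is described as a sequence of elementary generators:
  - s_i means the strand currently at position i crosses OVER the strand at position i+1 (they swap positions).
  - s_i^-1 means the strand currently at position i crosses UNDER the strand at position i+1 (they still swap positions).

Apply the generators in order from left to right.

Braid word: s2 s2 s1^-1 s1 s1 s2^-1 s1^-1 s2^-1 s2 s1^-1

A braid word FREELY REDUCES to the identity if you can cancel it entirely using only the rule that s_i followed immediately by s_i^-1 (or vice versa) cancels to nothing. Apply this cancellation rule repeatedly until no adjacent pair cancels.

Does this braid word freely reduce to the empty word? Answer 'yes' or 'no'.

Answer: no

Derivation:
Gen 1 (s2): push. Stack: [s2]
Gen 2 (s2): push. Stack: [s2 s2]
Gen 3 (s1^-1): push. Stack: [s2 s2 s1^-1]
Gen 4 (s1): cancels prior s1^-1. Stack: [s2 s2]
Gen 5 (s1): push. Stack: [s2 s2 s1]
Gen 6 (s2^-1): push. Stack: [s2 s2 s1 s2^-1]
Gen 7 (s1^-1): push. Stack: [s2 s2 s1 s2^-1 s1^-1]
Gen 8 (s2^-1): push. Stack: [s2 s2 s1 s2^-1 s1^-1 s2^-1]
Gen 9 (s2): cancels prior s2^-1. Stack: [s2 s2 s1 s2^-1 s1^-1]
Gen 10 (s1^-1): push. Stack: [s2 s2 s1 s2^-1 s1^-1 s1^-1]
Reduced word: s2 s2 s1 s2^-1 s1^-1 s1^-1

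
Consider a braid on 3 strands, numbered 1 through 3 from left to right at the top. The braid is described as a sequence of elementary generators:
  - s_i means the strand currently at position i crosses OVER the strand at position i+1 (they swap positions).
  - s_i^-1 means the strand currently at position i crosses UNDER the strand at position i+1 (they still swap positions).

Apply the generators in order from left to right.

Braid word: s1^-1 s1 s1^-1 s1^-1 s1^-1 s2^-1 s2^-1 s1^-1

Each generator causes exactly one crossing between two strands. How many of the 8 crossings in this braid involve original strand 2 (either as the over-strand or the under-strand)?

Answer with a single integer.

Gen 1: crossing 1x2. Involves strand 2? yes. Count so far: 1
Gen 2: crossing 2x1. Involves strand 2? yes. Count so far: 2
Gen 3: crossing 1x2. Involves strand 2? yes. Count so far: 3
Gen 4: crossing 2x1. Involves strand 2? yes. Count so far: 4
Gen 5: crossing 1x2. Involves strand 2? yes. Count so far: 5
Gen 6: crossing 1x3. Involves strand 2? no. Count so far: 5
Gen 7: crossing 3x1. Involves strand 2? no. Count so far: 5
Gen 8: crossing 2x1. Involves strand 2? yes. Count so far: 6

Answer: 6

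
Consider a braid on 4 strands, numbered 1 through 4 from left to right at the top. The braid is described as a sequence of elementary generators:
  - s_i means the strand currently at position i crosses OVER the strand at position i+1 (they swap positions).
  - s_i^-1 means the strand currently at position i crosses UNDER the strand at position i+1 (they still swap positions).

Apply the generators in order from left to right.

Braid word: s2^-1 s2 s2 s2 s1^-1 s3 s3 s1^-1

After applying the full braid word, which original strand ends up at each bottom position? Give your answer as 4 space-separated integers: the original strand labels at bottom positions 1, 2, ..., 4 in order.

Gen 1 (s2^-1): strand 2 crosses under strand 3. Perm now: [1 3 2 4]
Gen 2 (s2): strand 3 crosses over strand 2. Perm now: [1 2 3 4]
Gen 3 (s2): strand 2 crosses over strand 3. Perm now: [1 3 2 4]
Gen 4 (s2): strand 3 crosses over strand 2. Perm now: [1 2 3 4]
Gen 5 (s1^-1): strand 1 crosses under strand 2. Perm now: [2 1 3 4]
Gen 6 (s3): strand 3 crosses over strand 4. Perm now: [2 1 4 3]
Gen 7 (s3): strand 4 crosses over strand 3. Perm now: [2 1 3 4]
Gen 8 (s1^-1): strand 2 crosses under strand 1. Perm now: [1 2 3 4]

Answer: 1 2 3 4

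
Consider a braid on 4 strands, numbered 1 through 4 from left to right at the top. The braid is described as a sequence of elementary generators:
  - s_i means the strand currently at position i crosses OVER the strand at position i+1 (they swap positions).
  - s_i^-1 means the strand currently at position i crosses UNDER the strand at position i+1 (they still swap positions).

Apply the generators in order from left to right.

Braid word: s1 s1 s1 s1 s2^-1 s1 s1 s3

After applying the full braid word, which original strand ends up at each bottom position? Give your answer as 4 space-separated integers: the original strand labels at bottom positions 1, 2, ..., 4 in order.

Answer: 1 3 4 2

Derivation:
Gen 1 (s1): strand 1 crosses over strand 2. Perm now: [2 1 3 4]
Gen 2 (s1): strand 2 crosses over strand 1. Perm now: [1 2 3 4]
Gen 3 (s1): strand 1 crosses over strand 2. Perm now: [2 1 3 4]
Gen 4 (s1): strand 2 crosses over strand 1. Perm now: [1 2 3 4]
Gen 5 (s2^-1): strand 2 crosses under strand 3. Perm now: [1 3 2 4]
Gen 6 (s1): strand 1 crosses over strand 3. Perm now: [3 1 2 4]
Gen 7 (s1): strand 3 crosses over strand 1. Perm now: [1 3 2 4]
Gen 8 (s3): strand 2 crosses over strand 4. Perm now: [1 3 4 2]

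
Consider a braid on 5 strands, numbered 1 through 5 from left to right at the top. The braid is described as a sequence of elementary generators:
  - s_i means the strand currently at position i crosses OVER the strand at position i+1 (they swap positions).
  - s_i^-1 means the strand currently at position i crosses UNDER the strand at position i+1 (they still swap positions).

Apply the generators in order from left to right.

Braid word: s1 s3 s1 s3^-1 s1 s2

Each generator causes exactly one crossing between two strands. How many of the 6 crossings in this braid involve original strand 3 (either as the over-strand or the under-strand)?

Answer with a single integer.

Answer: 3

Derivation:
Gen 1: crossing 1x2. Involves strand 3? no. Count so far: 0
Gen 2: crossing 3x4. Involves strand 3? yes. Count so far: 1
Gen 3: crossing 2x1. Involves strand 3? no. Count so far: 1
Gen 4: crossing 4x3. Involves strand 3? yes. Count so far: 2
Gen 5: crossing 1x2. Involves strand 3? no. Count so far: 2
Gen 6: crossing 1x3. Involves strand 3? yes. Count so far: 3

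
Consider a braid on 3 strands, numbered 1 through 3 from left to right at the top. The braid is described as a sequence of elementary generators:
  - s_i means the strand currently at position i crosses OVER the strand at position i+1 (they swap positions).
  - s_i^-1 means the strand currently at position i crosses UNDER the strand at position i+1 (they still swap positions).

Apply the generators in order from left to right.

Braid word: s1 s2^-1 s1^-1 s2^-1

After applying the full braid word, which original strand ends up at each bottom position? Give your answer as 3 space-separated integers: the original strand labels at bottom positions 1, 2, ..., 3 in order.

Gen 1 (s1): strand 1 crosses over strand 2. Perm now: [2 1 3]
Gen 2 (s2^-1): strand 1 crosses under strand 3. Perm now: [2 3 1]
Gen 3 (s1^-1): strand 2 crosses under strand 3. Perm now: [3 2 1]
Gen 4 (s2^-1): strand 2 crosses under strand 1. Perm now: [3 1 2]

Answer: 3 1 2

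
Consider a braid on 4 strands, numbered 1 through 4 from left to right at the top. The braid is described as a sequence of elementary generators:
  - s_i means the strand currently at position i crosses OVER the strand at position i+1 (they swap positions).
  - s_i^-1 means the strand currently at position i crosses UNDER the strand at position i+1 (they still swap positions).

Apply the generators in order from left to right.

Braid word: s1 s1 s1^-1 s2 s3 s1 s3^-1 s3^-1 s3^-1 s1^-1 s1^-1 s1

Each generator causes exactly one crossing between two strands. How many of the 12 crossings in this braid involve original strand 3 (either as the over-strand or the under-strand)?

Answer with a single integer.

Answer: 5

Derivation:
Gen 1: crossing 1x2. Involves strand 3? no. Count so far: 0
Gen 2: crossing 2x1. Involves strand 3? no. Count so far: 0
Gen 3: crossing 1x2. Involves strand 3? no. Count so far: 0
Gen 4: crossing 1x3. Involves strand 3? yes. Count so far: 1
Gen 5: crossing 1x4. Involves strand 3? no. Count so far: 1
Gen 6: crossing 2x3. Involves strand 3? yes. Count so far: 2
Gen 7: crossing 4x1. Involves strand 3? no. Count so far: 2
Gen 8: crossing 1x4. Involves strand 3? no. Count so far: 2
Gen 9: crossing 4x1. Involves strand 3? no. Count so far: 2
Gen 10: crossing 3x2. Involves strand 3? yes. Count so far: 3
Gen 11: crossing 2x3. Involves strand 3? yes. Count so far: 4
Gen 12: crossing 3x2. Involves strand 3? yes. Count so far: 5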